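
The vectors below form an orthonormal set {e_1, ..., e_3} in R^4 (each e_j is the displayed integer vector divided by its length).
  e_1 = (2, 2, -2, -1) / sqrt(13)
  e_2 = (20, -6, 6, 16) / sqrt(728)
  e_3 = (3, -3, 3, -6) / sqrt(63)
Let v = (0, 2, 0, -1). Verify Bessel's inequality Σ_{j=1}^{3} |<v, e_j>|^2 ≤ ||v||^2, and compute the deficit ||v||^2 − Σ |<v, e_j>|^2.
Σ |<v, e_j>|^2 = 3; ||v||^2 = 5; deficit = 2

Write each e_j = u_j / sqrt(<u_j, u_j>) where u_j is the displayed integer vector. Then <v, e_j> = <v, u_j> / sqrt(<u_j, u_j>), so |<v, e_j>|^2 = <v, u_j>^2 / <u_j, u_j>.
Coefficients: <v, e_1> = 5/sqrt(13), <v, e_2> = -28/sqrt(728), <v, e_3> = 0/sqrt(63).
Square and sum: Σ |<v, e_j>|^2 = 3.
Compute ||v||^2 = v·v = 5.
Deficit = 5 − 3 = 2 ≥ 0, confirming Bessel's inequality. (The deficit equals ||v − Σ <v,e_j> e_j||^2, the squared distance from v to span{e_j}.)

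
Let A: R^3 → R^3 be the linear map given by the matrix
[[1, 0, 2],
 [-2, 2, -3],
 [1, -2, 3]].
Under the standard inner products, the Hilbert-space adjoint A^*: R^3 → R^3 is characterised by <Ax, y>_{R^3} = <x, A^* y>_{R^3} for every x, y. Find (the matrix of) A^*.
A^* = A^T =
[[1, -2, 1],
 [0, 2, -2],
 [2, -3, 3]]

For real matrices with standard dot products, the defining identity <Ax, y> = <x, A^* y> gives (Ax)^T y = x^T (A^*) y, i.e. x^T A^T y = x^T (A^*) y. Since this holds for all x, y, we must have A^* = A^T. Therefore
A^* =
[[1, -2, 1],
 [0, 2, -2],
 [2, -3, 3]].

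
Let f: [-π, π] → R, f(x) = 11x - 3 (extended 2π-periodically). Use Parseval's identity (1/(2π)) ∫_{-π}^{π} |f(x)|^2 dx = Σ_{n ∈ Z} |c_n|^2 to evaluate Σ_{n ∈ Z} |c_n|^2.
Σ |c_n|^2 = 121π^2/3 + 9

Expand and integrate term by term over [-π, π]:
  ∫ (11x)^2 dx = 121·(2π^3/3); ∫ 2·11·(-3)·x dx = 0 (odd integrand); ∫ (-3)^2 dx = 9·2π.
So (1/(2π)) ∫_{-π}^{π} (11x - 3)^2 dx = 121π^2/3 + 9 = 121π^2/3 + 9.
Parseval ⇒ Σ |c_n|^2 = 121π^2/3 + 9.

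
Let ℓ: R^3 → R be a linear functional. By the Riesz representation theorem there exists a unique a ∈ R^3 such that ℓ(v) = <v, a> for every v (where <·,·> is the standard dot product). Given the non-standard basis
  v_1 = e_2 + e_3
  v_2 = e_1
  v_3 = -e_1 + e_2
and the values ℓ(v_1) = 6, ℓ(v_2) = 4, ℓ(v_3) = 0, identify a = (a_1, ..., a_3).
a = (4, 4, 2)

Write a = (a_1, ..., a_3) in the standard basis. For each basis vector v_i, ℓ(v_i) = <v_i, a> is a linear equation in the a_j's. Collect the n equations into a matrix system V a = ℓ, where row i of V is v_i (expressed in the standard basis). Since V is invertible (lower-triangular with 1s on the diagonal, up to permutation), solve by back-substitution:
  V =
[[0, 1, 1],
 [1, 0, 0],
 [-1, 1, 0]]
  V a = (6, 4, 0)
Solving gives a = (4, 4, 2).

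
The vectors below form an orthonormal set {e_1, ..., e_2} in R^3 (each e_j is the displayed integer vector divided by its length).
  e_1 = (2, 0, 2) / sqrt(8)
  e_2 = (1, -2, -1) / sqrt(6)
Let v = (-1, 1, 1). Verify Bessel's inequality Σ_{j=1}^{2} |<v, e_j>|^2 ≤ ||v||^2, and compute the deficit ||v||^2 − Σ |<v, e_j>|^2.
Σ |<v, e_j>|^2 = 8/3; ||v||^2 = 3; deficit = 1/3

Write each e_j = u_j / sqrt(<u_j, u_j>) where u_j is the displayed integer vector. Then <v, e_j> = <v, u_j> / sqrt(<u_j, u_j>), so |<v, e_j>|^2 = <v, u_j>^2 / <u_j, u_j>.
Coefficients: <v, e_1> = 0/sqrt(8), <v, e_2> = -4/sqrt(6).
Square and sum: Σ |<v, e_j>|^2 = 8/3.
Compute ||v||^2 = v·v = 3.
Deficit = 3 − 8/3 = 1/3 ≥ 0, confirming Bessel's inequality. (The deficit equals ||v − Σ <v,e_j> e_j||^2, the squared distance from v to span{e_j}.)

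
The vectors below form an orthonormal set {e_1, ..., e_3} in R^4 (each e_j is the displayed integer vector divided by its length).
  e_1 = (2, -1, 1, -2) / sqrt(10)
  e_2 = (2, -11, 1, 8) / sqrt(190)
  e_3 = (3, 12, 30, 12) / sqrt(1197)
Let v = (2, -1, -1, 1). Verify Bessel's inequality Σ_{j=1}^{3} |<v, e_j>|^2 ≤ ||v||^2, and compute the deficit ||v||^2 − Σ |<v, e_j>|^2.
Σ |<v, e_j>|^2 = 24/7; ||v||^2 = 7; deficit = 25/7

Write each e_j = u_j / sqrt(<u_j, u_j>) where u_j is the displayed integer vector. Then <v, e_j> = <v, u_j> / sqrt(<u_j, u_j>), so |<v, e_j>|^2 = <v, u_j>^2 / <u_j, u_j>.
Coefficients: <v, e_1> = 2/sqrt(10), <v, e_2> = 22/sqrt(190), <v, e_3> = -24/sqrt(1197).
Square and sum: Σ |<v, e_j>|^2 = 24/7.
Compute ||v||^2 = v·v = 7.
Deficit = 7 − 24/7 = 25/7 ≥ 0, confirming Bessel's inequality. (The deficit equals ||v − Σ <v,e_j> e_j||^2, the squared distance from v to span{e_j}.)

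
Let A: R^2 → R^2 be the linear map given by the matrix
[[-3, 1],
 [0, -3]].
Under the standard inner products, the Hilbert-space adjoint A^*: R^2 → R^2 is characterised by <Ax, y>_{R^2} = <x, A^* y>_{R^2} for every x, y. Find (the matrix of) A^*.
A^* = A^T =
[[-3, 0],
 [1, -3]]

For real matrices with standard dot products, the defining identity <Ax, y> = <x, A^* y> gives (Ax)^T y = x^T (A^*) y, i.e. x^T A^T y = x^T (A^*) y. Since this holds for all x, y, we must have A^* = A^T. Therefore
A^* =
[[-3, 0],
 [1, -3]].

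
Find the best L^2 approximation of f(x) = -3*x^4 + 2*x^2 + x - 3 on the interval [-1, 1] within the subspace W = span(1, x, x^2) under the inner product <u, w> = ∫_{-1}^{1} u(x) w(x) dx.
g(x) = -4*x^2/7 + x - 96/35

The best approximation g ∈ W is the orthogonal projection of f onto W. Writing g = a_0 + a_1 x + a_2 x^2, the coefficients solve the normal equations G · a = b where
  G_{ij} = <φ_i, φ_j> and b_i = <f, φ_i>, with φ_0 = 1, φ_1 = x, φ_2 = x^2.
G =
  [2, 0, 2/3]
  [0, 2/3, 0]
  [2/3, 0, 2/5],
b = (-88/15, 2/3, -72/35).
Solving gives a_0 = -96/35, a_1 = 1, a_2 = -4/7, so
  g(x) = -4*x^2/7 + x - 96/35.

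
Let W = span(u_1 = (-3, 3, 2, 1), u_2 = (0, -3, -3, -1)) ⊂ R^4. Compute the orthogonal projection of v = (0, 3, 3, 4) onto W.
proj_W(v) = (-27/181, 633/181, 624/181, 211/181)

Set up U = [u_1 | ... | u_2] ∈ R^(4×2). The projector onto W = col(U) is P = U (U^T U)^(-1) U^T.
Compute U^T U =
  [23, -16]
  [-16, 19],
and U^T v = (19, -22).
Solve U^T U · c = U^T v for the coefficients: c = (9/181, -202/181). The projection is proj_W(v) = U c.
Check: (v - proj_W(v)) · u_1 = 0  (should be 0).
Check: (v - proj_W(v)) · u_2 = 0  (should be 0).
Result: proj_W(v) = (-27/181, 633/181, 624/181, 211/181).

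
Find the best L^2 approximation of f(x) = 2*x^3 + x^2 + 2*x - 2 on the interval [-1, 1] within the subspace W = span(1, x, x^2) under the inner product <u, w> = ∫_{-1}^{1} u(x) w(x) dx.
g(x) = x^2 + 16*x/5 - 2

The best approximation g ∈ W is the orthogonal projection of f onto W. Writing g = a_0 + a_1 x + a_2 x^2, the coefficients solve the normal equations G · a = b where
  G_{ij} = <φ_i, φ_j> and b_i = <f, φ_i>, with φ_0 = 1, φ_1 = x, φ_2 = x^2.
G =
  [2, 0, 2/3]
  [0, 2/3, 0]
  [2/3, 0, 2/5],
b = (-10/3, 32/15, -14/15).
Solving gives a_0 = -2, a_1 = 16/5, a_2 = 1, so
  g(x) = x^2 + 16*x/5 - 2.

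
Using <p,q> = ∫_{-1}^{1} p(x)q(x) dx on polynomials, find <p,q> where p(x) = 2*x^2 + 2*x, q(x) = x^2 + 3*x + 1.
<p,q> = 92/15

Expand the product: p(x)·q(x) = 2*x^4 + 8*x^3 + 8*x^2 + 2*x.
∫_{-1}^{1} of each monomial x^k gives [2/(k+1) if k even, 0 if k odd]. Integrating term-by-term (or equivalently evaluating the antiderivative F(x) = 2*x^5/5 + 2*x^4 + 8*x^3/3 + x^2 at the endpoints):
  F(1) − F(−1) = 91/15 − (-1/15) = 92/15.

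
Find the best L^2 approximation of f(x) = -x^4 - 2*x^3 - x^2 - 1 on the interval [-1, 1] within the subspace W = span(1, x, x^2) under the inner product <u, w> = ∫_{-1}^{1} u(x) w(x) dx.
g(x) = -13*x^2/7 - 6*x/5 - 32/35

The best approximation g ∈ W is the orthogonal projection of f onto W. Writing g = a_0 + a_1 x + a_2 x^2, the coefficients solve the normal equations G · a = b where
  G_{ij} = <φ_i, φ_j> and b_i = <f, φ_i>, with φ_0 = 1, φ_1 = x, φ_2 = x^2.
G =
  [2, 0, 2/3]
  [0, 2/3, 0]
  [2/3, 0, 2/5],
b = (-46/15, -4/5, -142/105).
Solving gives a_0 = -32/35, a_1 = -6/5, a_2 = -13/7, so
  g(x) = -13*x^2/7 - 6*x/5 - 32/35.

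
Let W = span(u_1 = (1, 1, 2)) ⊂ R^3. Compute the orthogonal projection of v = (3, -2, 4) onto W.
proj_W(v) = (3/2, 3/2, 3)

Set up U = [u_1 | ... | u_1] ∈ R^(3×1). The projector onto W = col(U) is P = U (U^T U)^(-1) U^T.
Compute U^T U =
  [6],
and U^T v = (9).
Solve U^T U · c = U^T v for the coefficients: c = (3/2). The projection is proj_W(v) = U c.
Check: (v - proj_W(v)) · u_1 = 0  (should be 0).
Result: proj_W(v) = (3/2, 3/2, 3).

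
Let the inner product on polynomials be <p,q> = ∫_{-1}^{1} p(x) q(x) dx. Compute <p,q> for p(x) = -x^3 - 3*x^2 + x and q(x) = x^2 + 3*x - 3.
<p,q> = 28/5

Expand the product: p(x)·q(x) = -x^5 - 6*x^4 - 5*x^3 + 12*x^2 - 3*x.
∫_{-1}^{1} of each monomial x^k gives [2/(k+1) if k even, 0 if k odd]. Integrating term-by-term (or equivalently evaluating the antiderivative F(x) = -x^6/6 - 6*x^5/5 - 5*x^4/4 + 4*x^3 - 3*x^2/2 at the endpoints):
  F(1) − F(−1) = -7/60 − (-343/60) = 28/5.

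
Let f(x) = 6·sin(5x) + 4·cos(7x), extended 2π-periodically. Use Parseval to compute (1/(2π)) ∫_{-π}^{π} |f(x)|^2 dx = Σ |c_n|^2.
Σ |c_n|^2 = 26

Expand |f|^2 and use orthogonality of {sin(nx), cos(mx)} on [-π, π]:
  ∫_{-π}^{π} sin(nx)^2 dx = π, ∫ cos(mx)^2 dx = π, and cross terms integrate to 0.
So ∫_{-π}^{π} f(x)^2 dx = 6^2 · π + 4^2 · π = (36 + 16)π.
Divide by 2π: (36 + 16)/2 = 26.
By Parseval, this equals Σ |c_n|^2.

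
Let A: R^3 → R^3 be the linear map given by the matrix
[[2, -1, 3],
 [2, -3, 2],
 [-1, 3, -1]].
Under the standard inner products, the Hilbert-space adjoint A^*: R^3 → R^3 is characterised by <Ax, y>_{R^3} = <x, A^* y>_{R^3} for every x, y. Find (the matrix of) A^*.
A^* = A^T =
[[2, 2, -1],
 [-1, -3, 3],
 [3, 2, -1]]

For real matrices with standard dot products, the defining identity <Ax, y> = <x, A^* y> gives (Ax)^T y = x^T (A^*) y, i.e. x^T A^T y = x^T (A^*) y. Since this holds for all x, y, we must have A^* = A^T. Therefore
A^* =
[[2, 2, -1],
 [-1, -3, 3],
 [3, 2, -1]].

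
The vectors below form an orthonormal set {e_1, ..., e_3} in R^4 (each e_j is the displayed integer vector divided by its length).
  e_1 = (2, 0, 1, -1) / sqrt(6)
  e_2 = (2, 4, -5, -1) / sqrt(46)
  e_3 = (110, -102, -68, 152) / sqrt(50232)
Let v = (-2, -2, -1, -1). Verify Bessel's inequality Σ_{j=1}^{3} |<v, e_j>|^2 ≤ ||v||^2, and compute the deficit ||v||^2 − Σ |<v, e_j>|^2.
Σ |<v, e_j>|^2 = 332/91; ||v||^2 = 10; deficit = 578/91

Write each e_j = u_j / sqrt(<u_j, u_j>) where u_j is the displayed integer vector. Then <v, e_j> = <v, u_j> / sqrt(<u_j, u_j>), so |<v, e_j>|^2 = <v, u_j>^2 / <u_j, u_j>.
Coefficients: <v, e_1> = -4/sqrt(6), <v, e_2> = -6/sqrt(46), <v, e_3> = -100/sqrt(50232).
Square and sum: Σ |<v, e_j>|^2 = 332/91.
Compute ||v||^2 = v·v = 10.
Deficit = 10 − 332/91 = 578/91 ≥ 0, confirming Bessel's inequality. (The deficit equals ||v − Σ <v,e_j> e_j||^2, the squared distance from v to span{e_j}.)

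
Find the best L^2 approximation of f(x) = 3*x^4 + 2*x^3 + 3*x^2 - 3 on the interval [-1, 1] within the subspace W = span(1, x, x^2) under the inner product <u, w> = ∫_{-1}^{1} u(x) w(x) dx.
g(x) = 39*x^2/7 + 6*x/5 - 114/35

The best approximation g ∈ W is the orthogonal projection of f onto W. Writing g = a_0 + a_1 x + a_2 x^2, the coefficients solve the normal equations G · a = b where
  G_{ij} = <φ_i, φ_j> and b_i = <f, φ_i>, with φ_0 = 1, φ_1 = x, φ_2 = x^2.
G =
  [2, 0, 2/3]
  [0, 2/3, 0]
  [2/3, 0, 2/5],
b = (-14/5, 4/5, 2/35).
Solving gives a_0 = -114/35, a_1 = 6/5, a_2 = 39/7, so
  g(x) = 39*x^2/7 + 6*x/5 - 114/35.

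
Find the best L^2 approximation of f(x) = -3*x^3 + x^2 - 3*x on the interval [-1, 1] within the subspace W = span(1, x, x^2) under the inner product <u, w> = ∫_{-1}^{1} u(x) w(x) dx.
g(x) = x^2 - 24*x/5

The best approximation g ∈ W is the orthogonal projection of f onto W. Writing g = a_0 + a_1 x + a_2 x^2, the coefficients solve the normal equations G · a = b where
  G_{ij} = <φ_i, φ_j> and b_i = <f, φ_i>, with φ_0 = 1, φ_1 = x, φ_2 = x^2.
G =
  [2, 0, 2/3]
  [0, 2/3, 0]
  [2/3, 0, 2/5],
b = (2/3, -16/5, 2/5).
Solving gives a_0 = 0, a_1 = -24/5, a_2 = 1, so
  g(x) = x^2 - 24*x/5.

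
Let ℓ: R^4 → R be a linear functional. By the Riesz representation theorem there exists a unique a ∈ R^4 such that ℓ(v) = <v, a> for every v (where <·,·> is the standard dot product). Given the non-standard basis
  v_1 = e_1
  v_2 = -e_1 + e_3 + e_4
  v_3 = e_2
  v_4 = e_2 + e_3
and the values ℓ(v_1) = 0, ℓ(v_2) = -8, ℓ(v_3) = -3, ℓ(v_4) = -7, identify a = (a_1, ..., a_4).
a = (0, -3, -4, -4)

Write a = (a_1, ..., a_4) in the standard basis. For each basis vector v_i, ℓ(v_i) = <v_i, a> is a linear equation in the a_j's. Collect the n equations into a matrix system V a = ℓ, where row i of V is v_i (expressed in the standard basis). Since V is invertible (lower-triangular with 1s on the diagonal, up to permutation), solve by back-substitution:
  V =
[[1, 0, 0, 0],
 [-1, 0, 1, 1],
 [0, 1, 0, 0],
 [0, 1, 1, 0]]
  V a = (0, -8, -3, -7)
Solving gives a = (0, -3, -4, -4).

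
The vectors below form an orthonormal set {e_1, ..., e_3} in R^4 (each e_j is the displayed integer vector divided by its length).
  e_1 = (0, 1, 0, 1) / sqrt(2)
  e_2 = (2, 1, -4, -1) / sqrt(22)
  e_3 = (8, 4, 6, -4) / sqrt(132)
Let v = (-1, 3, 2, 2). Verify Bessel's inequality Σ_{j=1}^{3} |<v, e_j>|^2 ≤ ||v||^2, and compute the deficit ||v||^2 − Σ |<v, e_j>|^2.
Σ |<v, e_j>|^2 = 50/3; ||v||^2 = 18; deficit = 4/3

Write each e_j = u_j / sqrt(<u_j, u_j>) where u_j is the displayed integer vector. Then <v, e_j> = <v, u_j> / sqrt(<u_j, u_j>), so |<v, e_j>|^2 = <v, u_j>^2 / <u_j, u_j>.
Coefficients: <v, e_1> = 5/sqrt(2), <v, e_2> = -9/sqrt(22), <v, e_3> = 8/sqrt(132).
Square and sum: Σ |<v, e_j>|^2 = 50/3.
Compute ||v||^2 = v·v = 18.
Deficit = 18 − 50/3 = 4/3 ≥ 0, confirming Bessel's inequality. (The deficit equals ||v − Σ <v,e_j> e_j||^2, the squared distance from v to span{e_j}.)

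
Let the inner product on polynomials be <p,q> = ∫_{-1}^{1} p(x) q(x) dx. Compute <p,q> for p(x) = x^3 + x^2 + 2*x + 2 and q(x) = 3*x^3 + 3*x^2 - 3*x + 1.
<p,q> = 832/105

Expand the product: p(x)·q(x) = 3*x^6 + 6*x^5 + 6*x^4 + 10*x^3 + x^2 - 4*x + 2.
∫_{-1}^{1} of each monomial x^k gives [2/(k+1) if k even, 0 if k odd]. Integrating term-by-term (or equivalently evaluating the antiderivative F(x) = 3*x^7/7 + x^6 + 6*x^5/5 + 5*x^4/2 + x^3/3 - 2*x^2 + 2*x at the endpoints):
  F(1) − F(−1) = 1147/210 − (-517/210) = 832/105.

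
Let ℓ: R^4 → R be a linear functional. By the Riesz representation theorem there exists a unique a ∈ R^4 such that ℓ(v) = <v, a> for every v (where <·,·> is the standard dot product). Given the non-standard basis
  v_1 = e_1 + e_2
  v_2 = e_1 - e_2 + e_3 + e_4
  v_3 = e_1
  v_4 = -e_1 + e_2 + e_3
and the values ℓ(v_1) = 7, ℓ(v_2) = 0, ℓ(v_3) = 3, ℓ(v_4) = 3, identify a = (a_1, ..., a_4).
a = (3, 4, 2, -1)

Write a = (a_1, ..., a_4) in the standard basis. For each basis vector v_i, ℓ(v_i) = <v_i, a> is a linear equation in the a_j's. Collect the n equations into a matrix system V a = ℓ, where row i of V is v_i (expressed in the standard basis). Since V is invertible (lower-triangular with 1s on the diagonal, up to permutation), solve by back-substitution:
  V =
[[1, 1, 0, 0],
 [1, -1, 1, 1],
 [1, 0, 0, 0],
 [-1, 1, 1, 0]]
  V a = (7, 0, 3, 3)
Solving gives a = (3, 4, 2, -1).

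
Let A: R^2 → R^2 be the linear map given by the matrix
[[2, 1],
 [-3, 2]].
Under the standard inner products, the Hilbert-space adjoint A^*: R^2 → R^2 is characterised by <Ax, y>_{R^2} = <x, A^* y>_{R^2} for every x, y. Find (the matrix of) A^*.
A^* = A^T =
[[2, -3],
 [1, 2]]

For real matrices with standard dot products, the defining identity <Ax, y> = <x, A^* y> gives (Ax)^T y = x^T (A^*) y, i.e. x^T A^T y = x^T (A^*) y. Since this holds for all x, y, we must have A^* = A^T. Therefore
A^* =
[[2, -3],
 [1, 2]].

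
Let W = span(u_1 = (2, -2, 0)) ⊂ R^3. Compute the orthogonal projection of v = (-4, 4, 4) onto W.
proj_W(v) = (-4, 4, 0)

Set up U = [u_1 | ... | u_1] ∈ R^(3×1). The projector onto W = col(U) is P = U (U^T U)^(-1) U^T.
Compute U^T U =
  [8],
and U^T v = (-16).
Solve U^T U · c = U^T v for the coefficients: c = (-2). The projection is proj_W(v) = U c.
Check: (v - proj_W(v)) · u_1 = 0  (should be 0).
Result: proj_W(v) = (-4, 4, 0).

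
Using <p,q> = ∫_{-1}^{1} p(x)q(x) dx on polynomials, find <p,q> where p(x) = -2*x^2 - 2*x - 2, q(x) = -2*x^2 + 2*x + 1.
<p,q> = -56/15

Expand the product: p(x)·q(x) = 4*x^4 - 2*x^2 - 6*x - 2.
∫_{-1}^{1} of each monomial x^k gives [2/(k+1) if k even, 0 if k odd]. Integrating term-by-term (or equivalently evaluating the antiderivative F(x) = 4*x^5/5 - 2*x^3/3 - 3*x^2 - 2*x at the endpoints):
  F(1) − F(−1) = -73/15 − (-17/15) = -56/15.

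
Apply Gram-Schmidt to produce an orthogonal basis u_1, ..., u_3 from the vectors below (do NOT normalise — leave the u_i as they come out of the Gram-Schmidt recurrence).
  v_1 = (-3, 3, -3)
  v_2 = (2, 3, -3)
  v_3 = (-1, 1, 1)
Orthogonal basis:
  u_1 = (-3, 3, -3)
  u_2 = (10/3, 5/3, -5/3)
  u_3 = (0, 1, 1)

Apply the Gram-Schmidt recurrence
  u_1 = v_1
  u_i = v_i − Σ_{j<i} ((v_i · u_j) / (u_j · u_j)) · u_j.

Step by step this gives:
  u_1 = (-3, 3, -3)
  u_2 = (10/3, 5/3, -5/3)
  u_3 = (0, 1, 1)

Orthogonality check:
  u_2 · u_1 = 0 (should be 0)
  u_3 · u_1 = 0 (should be 0)
  u_3 · u_2 = 0 (should be 0)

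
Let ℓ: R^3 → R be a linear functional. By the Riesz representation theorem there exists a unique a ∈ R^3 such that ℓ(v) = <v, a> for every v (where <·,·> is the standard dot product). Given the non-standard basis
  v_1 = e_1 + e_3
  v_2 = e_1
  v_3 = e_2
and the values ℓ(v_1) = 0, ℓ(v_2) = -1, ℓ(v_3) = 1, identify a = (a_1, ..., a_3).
a = (-1, 1, 1)

Write a = (a_1, ..., a_3) in the standard basis. For each basis vector v_i, ℓ(v_i) = <v_i, a> is a linear equation in the a_j's. Collect the n equations into a matrix system V a = ℓ, where row i of V is v_i (expressed in the standard basis). Since V is invertible (lower-triangular with 1s on the diagonal, up to permutation), solve by back-substitution:
  V =
[[1, 0, 1],
 [1, 0, 0],
 [0, 1, 0]]
  V a = (0, -1, 1)
Solving gives a = (-1, 1, 1).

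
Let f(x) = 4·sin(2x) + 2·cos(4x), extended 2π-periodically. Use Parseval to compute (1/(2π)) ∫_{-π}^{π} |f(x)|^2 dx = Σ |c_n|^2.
Σ |c_n|^2 = 10

Expand |f|^2 and use orthogonality of {sin(nx), cos(mx)} on [-π, π]:
  ∫_{-π}^{π} sin(nx)^2 dx = π, ∫ cos(mx)^2 dx = π, and cross terms integrate to 0.
So ∫_{-π}^{π} f(x)^2 dx = 4^2 · π + 2^2 · π = (16 + 4)π.
Divide by 2π: (16 + 4)/2 = 10.
By Parseval, this equals Σ |c_n|^2.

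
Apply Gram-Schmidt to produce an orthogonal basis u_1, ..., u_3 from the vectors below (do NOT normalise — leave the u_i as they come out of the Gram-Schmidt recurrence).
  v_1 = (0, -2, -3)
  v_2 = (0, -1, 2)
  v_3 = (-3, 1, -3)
Orthogonal basis:
  u_1 = (0, -2, -3)
  u_2 = (0, -21/13, 14/13)
  u_3 = (-3, 0, 0)

Apply the Gram-Schmidt recurrence
  u_1 = v_1
  u_i = v_i − Σ_{j<i} ((v_i · u_j) / (u_j · u_j)) · u_j.

Step by step this gives:
  u_1 = (0, -2, -3)
  u_2 = (0, -21/13, 14/13)
  u_3 = (-3, 0, 0)

Orthogonality check:
  u_2 · u_1 = 0 (should be 0)
  u_3 · u_1 = 0 (should be 0)
  u_3 · u_2 = 0 (should be 0)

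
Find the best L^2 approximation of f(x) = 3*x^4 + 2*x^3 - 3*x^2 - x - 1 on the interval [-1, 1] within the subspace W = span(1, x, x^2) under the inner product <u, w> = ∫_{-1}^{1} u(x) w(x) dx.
g(x) = -3*x^2/7 + x/5 - 44/35

The best approximation g ∈ W is the orthogonal projection of f onto W. Writing g = a_0 + a_1 x + a_2 x^2, the coefficients solve the normal equations G · a = b where
  G_{ij} = <φ_i, φ_j> and b_i = <f, φ_i>, with φ_0 = 1, φ_1 = x, φ_2 = x^2.
G =
  [2, 0, 2/3]
  [0, 2/3, 0]
  [2/3, 0, 2/5],
b = (-14/5, 2/15, -106/105).
Solving gives a_0 = -44/35, a_1 = 1/5, a_2 = -3/7, so
  g(x) = -3*x^2/7 + x/5 - 44/35.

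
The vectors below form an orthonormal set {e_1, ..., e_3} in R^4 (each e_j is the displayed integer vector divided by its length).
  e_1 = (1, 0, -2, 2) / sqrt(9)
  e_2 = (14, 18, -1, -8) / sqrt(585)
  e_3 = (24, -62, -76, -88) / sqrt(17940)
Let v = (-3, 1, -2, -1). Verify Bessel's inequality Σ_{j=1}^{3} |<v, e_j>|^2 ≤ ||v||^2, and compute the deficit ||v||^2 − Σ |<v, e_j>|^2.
Σ |<v, e_j>|^2 = 74/69; ||v||^2 = 15; deficit = 961/69

Write each e_j = u_j / sqrt(<u_j, u_j>) where u_j is the displayed integer vector. Then <v, e_j> = <v, u_j> / sqrt(<u_j, u_j>), so |<v, e_j>|^2 = <v, u_j>^2 / <u_j, u_j>.
Coefficients: <v, e_1> = -1/sqrt(9), <v, e_2> = -14/sqrt(585), <v, e_3> = 106/sqrt(17940).
Square and sum: Σ |<v, e_j>|^2 = 74/69.
Compute ||v||^2 = v·v = 15.
Deficit = 15 − 74/69 = 961/69 ≥ 0, confirming Bessel's inequality. (The deficit equals ||v − Σ <v,e_j> e_j||^2, the squared distance from v to span{e_j}.)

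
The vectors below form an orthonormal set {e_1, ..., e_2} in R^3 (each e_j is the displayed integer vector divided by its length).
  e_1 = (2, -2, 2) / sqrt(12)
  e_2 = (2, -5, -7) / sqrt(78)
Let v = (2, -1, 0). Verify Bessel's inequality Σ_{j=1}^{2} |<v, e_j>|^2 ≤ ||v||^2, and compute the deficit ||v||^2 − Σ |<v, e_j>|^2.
Σ |<v, e_j>|^2 = 105/26; ||v||^2 = 5; deficit = 25/26

Write each e_j = u_j / sqrt(<u_j, u_j>) where u_j is the displayed integer vector. Then <v, e_j> = <v, u_j> / sqrt(<u_j, u_j>), so |<v, e_j>|^2 = <v, u_j>^2 / <u_j, u_j>.
Coefficients: <v, e_1> = 6/sqrt(12), <v, e_2> = 9/sqrt(78).
Square and sum: Σ |<v, e_j>|^2 = 105/26.
Compute ||v||^2 = v·v = 5.
Deficit = 5 − 105/26 = 25/26 ≥ 0, confirming Bessel's inequality. (The deficit equals ||v − Σ <v,e_j> e_j||^2, the squared distance from v to span{e_j}.)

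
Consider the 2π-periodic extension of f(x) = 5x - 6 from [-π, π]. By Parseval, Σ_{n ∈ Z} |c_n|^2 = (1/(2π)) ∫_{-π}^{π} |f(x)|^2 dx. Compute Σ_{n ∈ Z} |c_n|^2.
Σ |c_n|^2 = 25π^2/3 + 36

Expand and integrate term by term over [-π, π]:
  ∫ (5x)^2 dx = 25·(2π^3/3); ∫ 2·5·(-6)·x dx = 0 (odd integrand); ∫ (-6)^2 dx = 36·2π.
So (1/(2π)) ∫_{-π}^{π} (5x - 6)^2 dx = 25π^2/3 + 36 = 25π^2/3 + 36.
Parseval ⇒ Σ |c_n|^2 = 25π^2/3 + 36.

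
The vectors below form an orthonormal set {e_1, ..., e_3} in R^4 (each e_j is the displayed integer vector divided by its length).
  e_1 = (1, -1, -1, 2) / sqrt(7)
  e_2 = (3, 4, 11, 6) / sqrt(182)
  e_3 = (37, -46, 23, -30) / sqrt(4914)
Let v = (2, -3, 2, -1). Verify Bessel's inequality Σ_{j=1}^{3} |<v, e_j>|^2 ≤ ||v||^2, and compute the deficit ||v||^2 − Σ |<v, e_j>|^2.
Σ |<v, e_j>|^2 = 123/7; ||v||^2 = 18; deficit = 3/7

Write each e_j = u_j / sqrt(<u_j, u_j>) where u_j is the displayed integer vector. Then <v, e_j> = <v, u_j> / sqrt(<u_j, u_j>), so |<v, e_j>|^2 = <v, u_j>^2 / <u_j, u_j>.
Coefficients: <v, e_1> = 1/sqrt(7), <v, e_2> = 10/sqrt(182), <v, e_3> = 288/sqrt(4914).
Square and sum: Σ |<v, e_j>|^2 = 123/7.
Compute ||v||^2 = v·v = 18.
Deficit = 18 − 123/7 = 3/7 ≥ 0, confirming Bessel's inequality. (The deficit equals ||v − Σ <v,e_j> e_j||^2, the squared distance from v to span{e_j}.)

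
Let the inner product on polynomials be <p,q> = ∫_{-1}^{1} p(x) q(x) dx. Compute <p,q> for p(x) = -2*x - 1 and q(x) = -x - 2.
<p,q> = 16/3

Expand the product: p(x)·q(x) = 2*x^2 + 5*x + 2.
∫_{-1}^{1} of each monomial x^k gives [2/(k+1) if k even, 0 if k odd]. Integrating term-by-term (or equivalently evaluating the antiderivative F(x) = 2*x^3/3 + 5*x^2/2 + 2*x at the endpoints):
  F(1) − F(−1) = 31/6 − (-1/6) = 16/3.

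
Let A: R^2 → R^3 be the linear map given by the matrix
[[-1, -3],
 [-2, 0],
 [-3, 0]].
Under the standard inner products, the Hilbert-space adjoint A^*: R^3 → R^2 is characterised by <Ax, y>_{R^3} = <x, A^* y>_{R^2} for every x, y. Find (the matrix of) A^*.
A^* = A^T =
[[-1, -2, -3],
 [-3, 0, 0]]

For real matrices with standard dot products, the defining identity <Ax, y> = <x, A^* y> gives (Ax)^T y = x^T (A^*) y, i.e. x^T A^T y = x^T (A^*) y. Since this holds for all x, y, we must have A^* = A^T. Therefore
A^* =
[[-1, -2, -3],
 [-3, 0, 0]].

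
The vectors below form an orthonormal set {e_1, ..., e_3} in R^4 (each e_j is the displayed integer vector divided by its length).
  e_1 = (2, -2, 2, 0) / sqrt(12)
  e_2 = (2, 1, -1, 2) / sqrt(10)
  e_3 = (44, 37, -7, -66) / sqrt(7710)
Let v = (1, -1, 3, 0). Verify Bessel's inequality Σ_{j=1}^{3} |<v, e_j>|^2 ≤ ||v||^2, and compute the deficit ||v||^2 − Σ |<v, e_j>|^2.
Σ |<v, e_j>|^2 = 2251/257; ||v||^2 = 11; deficit = 576/257

Write each e_j = u_j / sqrt(<u_j, u_j>) where u_j is the displayed integer vector. Then <v, e_j> = <v, u_j> / sqrt(<u_j, u_j>), so |<v, e_j>|^2 = <v, u_j>^2 / <u_j, u_j>.
Coefficients: <v, e_1> = 10/sqrt(12), <v, e_2> = -2/sqrt(10), <v, e_3> = -14/sqrt(7710).
Square and sum: Σ |<v, e_j>|^2 = 2251/257.
Compute ||v||^2 = v·v = 11.
Deficit = 11 − 2251/257 = 576/257 ≥ 0, confirming Bessel's inequality. (The deficit equals ||v − Σ <v,e_j> e_j||^2, the squared distance from v to span{e_j}.)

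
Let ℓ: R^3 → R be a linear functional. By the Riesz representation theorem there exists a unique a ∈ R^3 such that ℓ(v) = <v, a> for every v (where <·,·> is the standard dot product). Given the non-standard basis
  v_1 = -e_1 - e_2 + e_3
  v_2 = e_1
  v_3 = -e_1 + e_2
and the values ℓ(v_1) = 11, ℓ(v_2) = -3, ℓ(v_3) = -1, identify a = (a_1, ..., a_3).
a = (-3, -4, 4)

Write a = (a_1, ..., a_3) in the standard basis. For each basis vector v_i, ℓ(v_i) = <v_i, a> is a linear equation in the a_j's. Collect the n equations into a matrix system V a = ℓ, where row i of V is v_i (expressed in the standard basis). Since V is invertible (lower-triangular with 1s on the diagonal, up to permutation), solve by back-substitution:
  V =
[[-1, -1, 1],
 [1, 0, 0],
 [-1, 1, 0]]
  V a = (11, -3, -1)
Solving gives a = (-3, -4, 4).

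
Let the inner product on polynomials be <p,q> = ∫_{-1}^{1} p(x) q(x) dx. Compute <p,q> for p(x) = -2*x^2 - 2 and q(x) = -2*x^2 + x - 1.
<p,q> = 48/5

Expand the product: p(x)·q(x) = 4*x^4 - 2*x^3 + 6*x^2 - 2*x + 2.
∫_{-1}^{1} of each monomial x^k gives [2/(k+1) if k even, 0 if k odd]. Integrating term-by-term (or equivalently evaluating the antiderivative F(x) = 4*x^5/5 - x^4/2 + 2*x^3 - x^2 + 2*x at the endpoints):
  F(1) − F(−1) = 33/10 − (-63/10) = 48/5.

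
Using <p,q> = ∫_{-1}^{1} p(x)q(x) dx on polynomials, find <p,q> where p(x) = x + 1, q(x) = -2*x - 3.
<p,q> = -22/3

Expand the product: p(x)·q(x) = -2*x^2 - 5*x - 3.
∫_{-1}^{1} of each monomial x^k gives [2/(k+1) if k even, 0 if k odd]. Integrating term-by-term (or equivalently evaluating the antiderivative F(x) = -2*x^3/3 - 5*x^2/2 - 3*x at the endpoints):
  F(1) − F(−1) = -37/6 − (7/6) = -22/3.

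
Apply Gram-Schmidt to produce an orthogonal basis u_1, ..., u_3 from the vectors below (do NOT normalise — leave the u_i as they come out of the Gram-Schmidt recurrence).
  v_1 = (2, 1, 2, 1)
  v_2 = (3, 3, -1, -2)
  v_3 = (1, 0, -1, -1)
Orthogonal basis:
  u_1 = (2, 1, 2, 1)
  u_2 = (2, 5/2, -2, -5/2)
  u_3 = (116/205, -142/205, -34/205, -22/205)

Apply the Gram-Schmidt recurrence
  u_1 = v_1
  u_i = v_i − Σ_{j<i} ((v_i · u_j) / (u_j · u_j)) · u_j.

Step by step this gives:
  u_1 = (2, 1, 2, 1)
  u_2 = (2, 5/2, -2, -5/2)
  u_3 = (116/205, -142/205, -34/205, -22/205)

Orthogonality check:
  u_2 · u_1 = 0 (should be 0)
  u_3 · u_1 = 0 (should be 0)
  u_3 · u_2 = 0 (should be 0)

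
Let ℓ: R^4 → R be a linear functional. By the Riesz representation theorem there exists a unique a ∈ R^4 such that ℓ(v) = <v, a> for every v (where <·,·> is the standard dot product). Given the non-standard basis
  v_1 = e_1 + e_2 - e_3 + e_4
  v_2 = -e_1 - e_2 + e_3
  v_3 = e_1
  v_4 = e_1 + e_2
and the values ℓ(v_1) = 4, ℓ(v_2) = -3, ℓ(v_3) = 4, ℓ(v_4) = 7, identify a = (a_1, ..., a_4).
a = (4, 3, 4, 1)

Write a = (a_1, ..., a_4) in the standard basis. For each basis vector v_i, ℓ(v_i) = <v_i, a> is a linear equation in the a_j's. Collect the n equations into a matrix system V a = ℓ, where row i of V is v_i (expressed in the standard basis). Since V is invertible (lower-triangular with 1s on the diagonal, up to permutation), solve by back-substitution:
  V =
[[1, 1, -1, 1],
 [-1, -1, 1, 0],
 [1, 0, 0, 0],
 [1, 1, 0, 0]]
  V a = (4, -3, 4, 7)
Solving gives a = (4, 3, 4, 1).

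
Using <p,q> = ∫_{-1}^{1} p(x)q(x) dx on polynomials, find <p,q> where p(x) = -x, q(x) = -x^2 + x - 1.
<p,q> = -2/3

Expand the product: p(x)·q(x) = x^3 - x^2 + x.
∫_{-1}^{1} of each monomial x^k gives [2/(k+1) if k even, 0 if k odd]. Integrating term-by-term (or equivalently evaluating the antiderivative F(x) = x^4/4 - x^3/3 + x^2/2 at the endpoints):
  F(1) − F(−1) = 5/12 − (13/12) = -2/3.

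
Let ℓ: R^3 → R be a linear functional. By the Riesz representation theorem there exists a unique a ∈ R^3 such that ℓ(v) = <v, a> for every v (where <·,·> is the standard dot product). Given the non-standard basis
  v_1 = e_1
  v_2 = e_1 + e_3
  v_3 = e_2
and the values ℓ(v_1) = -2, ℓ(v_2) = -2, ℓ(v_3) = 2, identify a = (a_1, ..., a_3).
a = (-2, 2, 0)

Write a = (a_1, ..., a_3) in the standard basis. For each basis vector v_i, ℓ(v_i) = <v_i, a> is a linear equation in the a_j's. Collect the n equations into a matrix system V a = ℓ, where row i of V is v_i (expressed in the standard basis). Since V is invertible (lower-triangular with 1s on the diagonal, up to permutation), solve by back-substitution:
  V =
[[1, 0, 0],
 [1, 0, 1],
 [0, 1, 0]]
  V a = (-2, -2, 2)
Solving gives a = (-2, 2, 0).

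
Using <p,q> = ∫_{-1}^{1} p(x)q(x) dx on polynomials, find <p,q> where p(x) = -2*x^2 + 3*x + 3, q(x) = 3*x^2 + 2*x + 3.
<p,q> = 108/5

Expand the product: p(x)·q(x) = -6*x^4 + 5*x^3 + 9*x^2 + 15*x + 9.
∫_{-1}^{1} of each monomial x^k gives [2/(k+1) if k even, 0 if k odd]. Integrating term-by-term (or equivalently evaluating the antiderivative F(x) = -6*x^5/5 + 5*x^4/4 + 3*x^3 + 15*x^2/2 + 9*x at the endpoints):
  F(1) − F(−1) = 391/20 − (-41/20) = 108/5.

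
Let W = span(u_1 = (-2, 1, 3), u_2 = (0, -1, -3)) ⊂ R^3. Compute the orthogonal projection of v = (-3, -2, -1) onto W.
proj_W(v) = (-3, -1/2, -3/2)

Set up U = [u_1 | ... | u_2] ∈ R^(3×2). The projector onto W = col(U) is P = U (U^T U)^(-1) U^T.
Compute U^T U =
  [14, -10]
  [-10, 10],
and U^T v = (1, 5).
Solve U^T U · c = U^T v for the coefficients: c = (3/2, 2). The projection is proj_W(v) = U c.
Check: (v - proj_W(v)) · u_1 = 0  (should be 0).
Check: (v - proj_W(v)) · u_2 = 0  (should be 0).
Result: proj_W(v) = (-3, -1/2, -3/2).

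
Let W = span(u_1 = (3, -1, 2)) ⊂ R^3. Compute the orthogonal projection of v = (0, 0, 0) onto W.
proj_W(v) = (0, 0, 0)

Set up U = [u_1 | ... | u_1] ∈ R^(3×1). The projector onto W = col(U) is P = U (U^T U)^(-1) U^T.
Compute U^T U =
  [14],
and U^T v = (0).
Solve U^T U · c = U^T v for the coefficients: c = (0). The projection is proj_W(v) = U c.
Check: (v - proj_W(v)) · u_1 = 0  (should be 0).
Result: proj_W(v) = (0, 0, 0).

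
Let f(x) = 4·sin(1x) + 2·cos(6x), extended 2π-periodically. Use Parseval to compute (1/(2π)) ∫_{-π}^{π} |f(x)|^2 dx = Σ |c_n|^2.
Σ |c_n|^2 = 10

Expand |f|^2 and use orthogonality of {sin(nx), cos(mx)} on [-π, π]:
  ∫_{-π}^{π} sin(nx)^2 dx = π, ∫ cos(mx)^2 dx = π, and cross terms integrate to 0.
So ∫_{-π}^{π} f(x)^2 dx = 4^2 · π + 2^2 · π = (16 + 4)π.
Divide by 2π: (16 + 4)/2 = 10.
By Parseval, this equals Σ |c_n|^2.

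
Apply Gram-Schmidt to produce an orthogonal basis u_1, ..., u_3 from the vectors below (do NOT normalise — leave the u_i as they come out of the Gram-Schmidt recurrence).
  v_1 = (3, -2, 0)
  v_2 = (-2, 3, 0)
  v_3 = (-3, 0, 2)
Orthogonal basis:
  u_1 = (3, -2, 0)
  u_2 = (10/13, 15/13, 0)
  u_3 = (0, 0, 2)

Apply the Gram-Schmidt recurrence
  u_1 = v_1
  u_i = v_i − Σ_{j<i} ((v_i · u_j) / (u_j · u_j)) · u_j.

Step by step this gives:
  u_1 = (3, -2, 0)
  u_2 = (10/13, 15/13, 0)
  u_3 = (0, 0, 2)

Orthogonality check:
  u_2 · u_1 = 0 (should be 0)
  u_3 · u_1 = 0 (should be 0)
  u_3 · u_2 = 0 (should be 0)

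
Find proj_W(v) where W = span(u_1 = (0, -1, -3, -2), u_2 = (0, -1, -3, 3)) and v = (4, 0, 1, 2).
proj_W(v) = (0, 3/10, 9/10, 2)

Set up U = [u_1 | ... | u_2] ∈ R^(4×2). The projector onto W = col(U) is P = U (U^T U)^(-1) U^T.
Compute U^T U =
  [14, 4]
  [4, 19],
and U^T v = (-7, 3).
Solve U^T U · c = U^T v for the coefficients: c = (-29/50, 7/25). The projection is proj_W(v) = U c.
Check: (v - proj_W(v)) · u_1 = 0  (should be 0).
Check: (v - proj_W(v)) · u_2 = 0  (should be 0).
Result: proj_W(v) = (0, 3/10, 9/10, 2).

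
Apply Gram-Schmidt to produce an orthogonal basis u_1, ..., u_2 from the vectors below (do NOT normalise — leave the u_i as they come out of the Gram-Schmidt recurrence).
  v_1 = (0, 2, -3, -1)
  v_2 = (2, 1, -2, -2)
Orthogonal basis:
  u_1 = (0, 2, -3, -1)
  u_2 = (2, -3/7, 1/7, -9/7)

Apply the Gram-Schmidt recurrence
  u_1 = v_1
  u_i = v_i − Σ_{j<i} ((v_i · u_j) / (u_j · u_j)) · u_j.

Step by step this gives:
  u_1 = (0, 2, -3, -1)
  u_2 = (2, -3/7, 1/7, -9/7)

Orthogonality check:
  u_2 · u_1 = 0 (should be 0)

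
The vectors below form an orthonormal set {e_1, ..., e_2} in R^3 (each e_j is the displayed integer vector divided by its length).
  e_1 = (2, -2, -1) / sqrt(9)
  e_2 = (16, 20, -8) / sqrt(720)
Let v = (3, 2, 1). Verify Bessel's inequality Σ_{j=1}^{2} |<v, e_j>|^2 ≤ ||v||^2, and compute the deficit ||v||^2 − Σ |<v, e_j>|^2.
Σ |<v, e_j>|^2 = 9; ||v||^2 = 14; deficit = 5

Write each e_j = u_j / sqrt(<u_j, u_j>) where u_j is the displayed integer vector. Then <v, e_j> = <v, u_j> / sqrt(<u_j, u_j>), so |<v, e_j>|^2 = <v, u_j>^2 / <u_j, u_j>.
Coefficients: <v, e_1> = 1/sqrt(9), <v, e_2> = 80/sqrt(720).
Square and sum: Σ |<v, e_j>|^2 = 9.
Compute ||v||^2 = v·v = 14.
Deficit = 14 − 9 = 5 ≥ 0, confirming Bessel's inequality. (The deficit equals ||v − Σ <v,e_j> e_j||^2, the squared distance from v to span{e_j}.)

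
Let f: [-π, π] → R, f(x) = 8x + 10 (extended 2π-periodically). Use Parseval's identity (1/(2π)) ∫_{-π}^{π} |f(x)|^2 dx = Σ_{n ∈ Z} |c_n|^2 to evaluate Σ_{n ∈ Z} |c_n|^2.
Σ |c_n|^2 = 64π^2/3 + 100

Expand and integrate term by term over [-π, π]:
  ∫ (8x)^2 dx = 64·(2π^3/3); ∫ 2·8·(10)·x dx = 0 (odd integrand); ∫ 10^2 dx = 100·2π.
So (1/(2π)) ∫_{-π}^{π} (8x + 10)^2 dx = 64π^2/3 + 100 = 64π^2/3 + 100.
Parseval ⇒ Σ |c_n|^2 = 64π^2/3 + 100.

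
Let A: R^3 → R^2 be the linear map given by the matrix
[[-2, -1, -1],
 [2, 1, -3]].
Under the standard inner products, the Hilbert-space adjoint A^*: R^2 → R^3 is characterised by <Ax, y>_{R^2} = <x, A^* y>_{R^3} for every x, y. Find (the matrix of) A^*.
A^* = A^T =
[[-2, 2],
 [-1, 1],
 [-1, -3]]

For real matrices with standard dot products, the defining identity <Ax, y> = <x, A^* y> gives (Ax)^T y = x^T (A^*) y, i.e. x^T A^T y = x^T (A^*) y. Since this holds for all x, y, we must have A^* = A^T. Therefore
A^* =
[[-2, 2],
 [-1, 1],
 [-1, -3]].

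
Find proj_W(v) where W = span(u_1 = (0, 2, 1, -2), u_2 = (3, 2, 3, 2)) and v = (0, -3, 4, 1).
proj_W(v) = (28/25, -88/225, 124/225, 424/225)

Set up U = [u_1 | ... | u_2] ∈ R^(4×2). The projector onto W = col(U) is P = U (U^T U)^(-1) U^T.
Compute U^T U =
  [9, 3]
  [3, 26],
and U^T v = (-4, 8).
Solve U^T U · c = U^T v for the coefficients: c = (-128/225, 28/75). The projection is proj_W(v) = U c.
Check: (v - proj_W(v)) · u_1 = 0  (should be 0).
Check: (v - proj_W(v)) · u_2 = 0  (should be 0).
Result: proj_W(v) = (28/25, -88/225, 124/225, 424/225).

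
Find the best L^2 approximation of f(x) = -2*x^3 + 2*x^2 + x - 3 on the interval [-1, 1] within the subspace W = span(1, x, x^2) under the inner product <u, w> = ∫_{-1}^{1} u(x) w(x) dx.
g(x) = 2*x^2 - x/5 - 3

The best approximation g ∈ W is the orthogonal projection of f onto W. Writing g = a_0 + a_1 x + a_2 x^2, the coefficients solve the normal equations G · a = b where
  G_{ij} = <φ_i, φ_j> and b_i = <f, φ_i>, with φ_0 = 1, φ_1 = x, φ_2 = x^2.
G =
  [2, 0, 2/3]
  [0, 2/3, 0]
  [2/3, 0, 2/5],
b = (-14/3, -2/15, -6/5).
Solving gives a_0 = -3, a_1 = -1/5, a_2 = 2, so
  g(x) = 2*x^2 - x/5 - 3.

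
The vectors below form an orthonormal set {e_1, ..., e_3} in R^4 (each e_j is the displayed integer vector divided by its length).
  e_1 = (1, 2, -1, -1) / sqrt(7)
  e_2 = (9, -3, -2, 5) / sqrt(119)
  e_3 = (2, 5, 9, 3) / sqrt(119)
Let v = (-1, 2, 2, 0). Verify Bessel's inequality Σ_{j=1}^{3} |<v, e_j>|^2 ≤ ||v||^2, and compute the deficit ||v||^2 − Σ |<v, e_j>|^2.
Σ |<v, e_j>|^2 = 62/7; ||v||^2 = 9; deficit = 1/7

Write each e_j = u_j / sqrt(<u_j, u_j>) where u_j is the displayed integer vector. Then <v, e_j> = <v, u_j> / sqrt(<u_j, u_j>), so |<v, e_j>|^2 = <v, u_j>^2 / <u_j, u_j>.
Coefficients: <v, e_1> = 1/sqrt(7), <v, e_2> = -19/sqrt(119), <v, e_3> = 26/sqrt(119).
Square and sum: Σ |<v, e_j>|^2 = 62/7.
Compute ||v||^2 = v·v = 9.
Deficit = 9 − 62/7 = 1/7 ≥ 0, confirming Bessel's inequality. (The deficit equals ||v − Σ <v,e_j> e_j||^2, the squared distance from v to span{e_j}.)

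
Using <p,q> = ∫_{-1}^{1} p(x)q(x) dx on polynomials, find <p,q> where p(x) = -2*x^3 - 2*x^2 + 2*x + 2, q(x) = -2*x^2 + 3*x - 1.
<p,q> = -32/15

Expand the product: p(x)·q(x) = 4*x^5 - 2*x^4 - 8*x^3 + 4*x^2 + 4*x - 2.
∫_{-1}^{1} of each monomial x^k gives [2/(k+1) if k even, 0 if k odd]. Integrating term-by-term (or equivalently evaluating the antiderivative F(x) = 2*x^6/3 - 2*x^5/5 - 2*x^4 + 4*x^3/3 + 2*x^2 - 2*x at the endpoints):
  F(1) − F(−1) = -2/5 − (26/15) = -32/15.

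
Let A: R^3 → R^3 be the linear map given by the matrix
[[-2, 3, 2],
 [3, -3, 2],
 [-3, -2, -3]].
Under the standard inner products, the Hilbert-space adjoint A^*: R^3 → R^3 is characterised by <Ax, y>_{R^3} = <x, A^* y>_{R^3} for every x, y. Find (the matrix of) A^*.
A^* = A^T =
[[-2, 3, -3],
 [3, -3, -2],
 [2, 2, -3]]

For real matrices with standard dot products, the defining identity <Ax, y> = <x, A^* y> gives (Ax)^T y = x^T (A^*) y, i.e. x^T A^T y = x^T (A^*) y. Since this holds for all x, y, we must have A^* = A^T. Therefore
A^* =
[[-2, 3, -3],
 [3, -3, -2],
 [2, 2, -3]].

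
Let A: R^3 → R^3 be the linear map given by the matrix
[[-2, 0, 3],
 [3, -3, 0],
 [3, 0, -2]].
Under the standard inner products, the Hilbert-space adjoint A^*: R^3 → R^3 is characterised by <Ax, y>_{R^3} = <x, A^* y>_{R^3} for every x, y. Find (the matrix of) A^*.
A^* = A^T =
[[-2, 3, 3],
 [0, -3, 0],
 [3, 0, -2]]

For real matrices with standard dot products, the defining identity <Ax, y> = <x, A^* y> gives (Ax)^T y = x^T (A^*) y, i.e. x^T A^T y = x^T (A^*) y. Since this holds for all x, y, we must have A^* = A^T. Therefore
A^* =
[[-2, 3, 3],
 [0, -3, 0],
 [3, 0, -2]].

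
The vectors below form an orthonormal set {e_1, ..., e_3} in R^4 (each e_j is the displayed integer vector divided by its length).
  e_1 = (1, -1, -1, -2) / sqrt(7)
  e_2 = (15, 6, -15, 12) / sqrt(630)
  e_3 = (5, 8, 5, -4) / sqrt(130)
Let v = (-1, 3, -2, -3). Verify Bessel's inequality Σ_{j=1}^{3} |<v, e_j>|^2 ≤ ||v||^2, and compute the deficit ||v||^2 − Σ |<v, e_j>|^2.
Σ |<v, e_j>|^2 = 74/13; ||v||^2 = 23; deficit = 225/13

Write each e_j = u_j / sqrt(<u_j, u_j>) where u_j is the displayed integer vector. Then <v, e_j> = <v, u_j> / sqrt(<u_j, u_j>), so |<v, e_j>|^2 = <v, u_j>^2 / <u_j, u_j>.
Coefficients: <v, e_1> = 4/sqrt(7), <v, e_2> = -3/sqrt(630), <v, e_3> = 21/sqrt(130).
Square and sum: Σ |<v, e_j>|^2 = 74/13.
Compute ||v||^2 = v·v = 23.
Deficit = 23 − 74/13 = 225/13 ≥ 0, confirming Bessel's inequality. (The deficit equals ||v − Σ <v,e_j> e_j||^2, the squared distance from v to span{e_j}.)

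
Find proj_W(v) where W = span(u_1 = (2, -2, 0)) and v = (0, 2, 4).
proj_W(v) = (-1, 1, 0)

Set up U = [u_1 | ... | u_1] ∈ R^(3×1). The projector onto W = col(U) is P = U (U^T U)^(-1) U^T.
Compute U^T U =
  [8],
and U^T v = (-4).
Solve U^T U · c = U^T v for the coefficients: c = (-1/2). The projection is proj_W(v) = U c.
Check: (v - proj_W(v)) · u_1 = 0  (should be 0).
Result: proj_W(v) = (-1, 1, 0).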